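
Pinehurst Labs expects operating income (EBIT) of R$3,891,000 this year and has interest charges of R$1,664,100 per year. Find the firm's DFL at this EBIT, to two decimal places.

1.75

Annual interest charges come to R$1,664,100.00.
DFL = EBIT ÷ (EBIT − I) = R$3,891,000 ÷ (R$3,891,000 − R$1,664,100.00) = R$3,891,000 ÷ R$2,226,900.00 = 1.7473.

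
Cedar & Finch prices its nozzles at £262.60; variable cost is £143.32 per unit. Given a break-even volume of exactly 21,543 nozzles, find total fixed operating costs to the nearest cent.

Unit CM = price − variable cost = £262.60 − £143.32 = £119.28.
Fixed costs = break-even units × CM = 21,543 × £119.28 = £2,569,649.04.

£2,569,649.04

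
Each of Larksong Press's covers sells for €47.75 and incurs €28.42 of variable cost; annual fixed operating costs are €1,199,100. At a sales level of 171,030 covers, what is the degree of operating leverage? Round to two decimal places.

1.57

Contribution at this volume is 171,030 × €19.33 = €3,306,009.90.
Subtracting fixed costs: EBIT = €3,306,009.90 − €1,199,100 = €2,106,909.90.
Degree of operating leverage = €3,306,009.90 / €2,106,909.90 = 1.5691.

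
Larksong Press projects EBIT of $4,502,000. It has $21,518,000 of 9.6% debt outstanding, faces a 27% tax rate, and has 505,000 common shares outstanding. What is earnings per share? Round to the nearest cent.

Pre-tax income = $4,502,000 − $2,065,728.00 = $2,436,272.00.
After tax at 27%: net income = $2,436,272.00 × 0.73 = $1,778,478.56.
EPS = $1,778,478.56 ÷ 505,000 = $3.52.

$3.52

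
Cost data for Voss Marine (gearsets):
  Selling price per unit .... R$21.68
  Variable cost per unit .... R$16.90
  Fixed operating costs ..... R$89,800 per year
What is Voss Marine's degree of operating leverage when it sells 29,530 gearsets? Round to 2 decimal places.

2.75

At 29,530 units, contribution = 29,530 × R$4.78 = R$141,153.40.
Operating income = contribution − fixed costs = R$141,153.40 − R$89,800 = R$51,353.40.
So DOL = total CM / EBIT = R$141,153.40 / R$51,353.40 = 2.7487.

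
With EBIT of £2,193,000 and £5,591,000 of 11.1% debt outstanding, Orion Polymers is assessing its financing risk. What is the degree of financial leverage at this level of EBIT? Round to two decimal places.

Annual interest charges come to £620,601.00.
Degree of financial leverage = EBIT / (EBIT − interest) = £2,193,000 / £1,572,399.00 = 1.3947.

1.39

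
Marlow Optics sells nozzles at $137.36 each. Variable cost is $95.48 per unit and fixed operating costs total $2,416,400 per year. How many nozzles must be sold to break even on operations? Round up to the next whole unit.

57,699 nozzles

Contribution margin per unit = $137.36 − $95.48 = $41.88.
Units to break even: $2,416,400 ÷ $41.88 = 57,698.19, rounded up to 57,699.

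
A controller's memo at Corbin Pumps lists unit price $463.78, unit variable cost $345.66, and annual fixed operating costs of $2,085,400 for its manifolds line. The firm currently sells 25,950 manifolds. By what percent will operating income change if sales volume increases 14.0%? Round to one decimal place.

Contribution at this volume is 25,950 × $118.12 = $3,065,214.00.
Operating income = contribution − fixed costs = $3,065,214.00 − $2,085,400 = $979,814.00.
So DOL = total CM / EBIT = $3,065,214.00 / $979,814.00 = 3.1284.
So EBIT moves 3.1284 × (+14.0%) = +43.8%.

+43.8%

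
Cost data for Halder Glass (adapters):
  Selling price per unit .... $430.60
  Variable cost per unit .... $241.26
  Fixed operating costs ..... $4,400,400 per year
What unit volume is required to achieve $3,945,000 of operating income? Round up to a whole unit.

44,077 adapters

Each unit contributes $430.60 − $241.26 = $189.34.
Required volume = (fixed costs + target profit) ÷ CM = ($4,400,400 + $3,945,000) ÷ $189.34 = 44,076.26, so 44,077 adapters.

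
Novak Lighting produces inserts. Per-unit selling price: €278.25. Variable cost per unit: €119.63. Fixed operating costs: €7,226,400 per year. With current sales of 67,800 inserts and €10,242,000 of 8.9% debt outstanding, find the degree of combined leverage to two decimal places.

Total contribution margin = 67,800 × €158.62 = €10,754,436.00.
Subtracting fixed costs: EBIT = €10,754,436.00 − €7,226,400 = €3,528,036.00. Interest = €911,538.00, so EBIT − I = €2,616,498.00.
Degree of total leverage = total CM / (EBIT − interest) = €10,754,436.00 / €2,616,498.00 = 4.1102.

4.11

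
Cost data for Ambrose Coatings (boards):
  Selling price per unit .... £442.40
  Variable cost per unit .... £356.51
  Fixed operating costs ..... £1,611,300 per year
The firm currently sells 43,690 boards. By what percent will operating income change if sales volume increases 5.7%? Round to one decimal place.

+10.0%

At 43,690 units, contribution = 43,690 × £85.89 = £3,752,534.10.
Operating income = contribution − fixed costs = £3,752,534.10 − £1,611,300 = £2,141,234.10.
Degree of operating leverage = £3,752,534.10 / £2,141,234.10 = 1.7525.
%ΔEBIT = DOL × %ΔSales = 1.7525 × +5.7% = +10.0%.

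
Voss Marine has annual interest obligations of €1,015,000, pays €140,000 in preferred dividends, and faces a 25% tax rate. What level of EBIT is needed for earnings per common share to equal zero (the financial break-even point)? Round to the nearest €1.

Grossing the preferred dividend up to pre-tax terms: €140,000 / (1 − 0.25) = €186,666.67.
EPS = 0 when EBIT covers interest plus the pre-tax preferred burden: €1,015,000 + €186,666.67 = €1,201,666.67.

€1,201,667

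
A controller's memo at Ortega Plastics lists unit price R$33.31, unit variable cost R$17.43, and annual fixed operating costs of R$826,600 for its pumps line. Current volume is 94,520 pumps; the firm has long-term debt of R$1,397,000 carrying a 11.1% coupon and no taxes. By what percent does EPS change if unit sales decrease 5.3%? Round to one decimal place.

Contribution at this volume is 94,520 × R$15.88 = R$1,500,977.60.
Operating income = contribution − fixed costs = R$1,500,977.60 − R$826,600 = R$674,377.60.
After interest of R$155,067.00, pre-tax earnings = R$519,310.60.
DCL = total CM / (EBIT − I) = R$1,500,977.60 / R$519,310.60 = 2.8903.
%ΔEPS = DCL × %ΔSales = 2.8903 × -5.3% = -15.3%.

-15.3%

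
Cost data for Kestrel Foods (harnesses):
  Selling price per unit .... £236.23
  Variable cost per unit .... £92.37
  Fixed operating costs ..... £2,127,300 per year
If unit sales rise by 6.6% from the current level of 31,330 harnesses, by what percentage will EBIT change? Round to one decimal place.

+12.5%

At 31,330 units, contribution = 31,330 × £143.86 = £4,507,133.80.
Operating income = contribution − fixed costs = £4,507,133.80 − £2,127,300 = £2,379,833.80.
So DOL = total CM / EBIT = £4,507,133.80 / £2,379,833.80 = 1.8939.
Operating income changes by 1.8939 × +6.6% = +12.5%.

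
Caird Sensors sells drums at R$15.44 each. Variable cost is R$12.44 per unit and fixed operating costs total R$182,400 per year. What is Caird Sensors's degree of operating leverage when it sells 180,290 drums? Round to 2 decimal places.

1.51

Total contribution margin = 180,290 × R$3.00 = R$540,870.00.
EBIT = R$540,870.00 − R$182,400 = R$358,470.00.
Degree of operating leverage = R$540,870.00 / R$358,470.00 = 1.5088.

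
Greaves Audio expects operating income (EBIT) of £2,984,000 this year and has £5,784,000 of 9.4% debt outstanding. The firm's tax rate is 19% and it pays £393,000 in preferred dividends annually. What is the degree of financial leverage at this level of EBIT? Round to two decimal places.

1.53

Interest = £543,696.00.
Pre-tax preferred-dividend burden = £393,000 ÷ (1 − 0.19) = £485,185.19.
DFL = EBIT ÷ [EBIT − I − D_p/(1−t)] = £2,984,000 ÷ [£2,984,000 − £543,696.00 − £485,185.19] = £2,984,000 ÷ £1,955,118.81 = 1.5262.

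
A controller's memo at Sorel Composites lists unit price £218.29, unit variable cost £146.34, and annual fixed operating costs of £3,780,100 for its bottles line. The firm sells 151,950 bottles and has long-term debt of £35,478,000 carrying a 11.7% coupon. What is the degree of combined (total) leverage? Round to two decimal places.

Contribution at this volume is 151,950 × £71.95 = £10,932,802.50.
Operating income = contribution − fixed costs = £10,932,802.50 − £3,780,100 = £7,152,702.50. Interest = £4,150,926.00.
DOL = £10,932,802.50 ÷ £7,152,702.50 = 1.5285; DFL = £7,152,702.50 ÷ £3,001,776.50 = 2.3828.
DCL = DOL × DFL = 1.5285 × 2.3828 = 3.6421.

3.64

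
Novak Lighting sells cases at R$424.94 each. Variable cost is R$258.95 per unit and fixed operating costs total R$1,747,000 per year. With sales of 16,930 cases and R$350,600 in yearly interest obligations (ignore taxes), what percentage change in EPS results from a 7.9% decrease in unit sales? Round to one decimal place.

-31.2%

At 16,930 units, contribution = 16,930 × R$165.99 = R$2,810,210.70.
Operating income = contribution − fixed costs = R$2,810,210.70 − R$1,747,000 = R$1,063,210.70.
After interest of R$350,600.00, pre-tax earnings = R$712,610.70.
Degree of combined leverage = contribution ÷ (EBIT − I) = R$2,810,210.70 ÷ R$712,610.70 = 3.9435.
%ΔEPS = DCL × %ΔSales = 3.9435 × -7.9% = -31.2%.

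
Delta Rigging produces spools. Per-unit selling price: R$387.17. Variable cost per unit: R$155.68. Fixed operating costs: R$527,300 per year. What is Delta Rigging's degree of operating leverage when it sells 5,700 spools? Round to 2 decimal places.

At 5,700 units, contribution = 5,700 × R$231.49 = R$1,319,493.00.
Subtracting fixed costs: EBIT = R$1,319,493.00 − R$527,300 = R$792,193.00.
DOL = contribution ÷ EBIT = R$1,319,493.00 ÷ R$792,193.00 = 1.6656.

1.67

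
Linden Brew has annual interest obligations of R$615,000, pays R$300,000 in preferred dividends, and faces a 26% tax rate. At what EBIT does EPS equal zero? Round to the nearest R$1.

Preferred dividends are paid after tax, so their pre-tax equivalent is R$300,000 ÷ (1 − 0.26) = R$405,405.41.
Financial break-even EBIT = interest + D_p ÷ (1 − t) = R$615,000 + R$405,405.41 = R$1,020,405.41.

R$1,020,405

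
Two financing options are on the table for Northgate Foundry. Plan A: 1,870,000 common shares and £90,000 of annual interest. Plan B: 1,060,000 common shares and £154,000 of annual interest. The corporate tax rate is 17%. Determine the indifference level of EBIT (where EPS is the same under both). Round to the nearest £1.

At indifference, (EBIT − 90,000)(1 − t)/1,870,000 = (EBIT − 154,000)(1 − t)/1,060,000.
The (1 − t) factor cancels: (EBIT − 90,000) × 1,060,000 = (EBIT − 154,000) × 1,870,000.
EBIT × (1,870,000 − 1,060,000) = 154,000 × 1,870,000 − 90,000 × 1,060,000 = 192,580,000,000, so EBIT = 192,580,000,000 ÷ 810,000 = 237,753.09.

£237,753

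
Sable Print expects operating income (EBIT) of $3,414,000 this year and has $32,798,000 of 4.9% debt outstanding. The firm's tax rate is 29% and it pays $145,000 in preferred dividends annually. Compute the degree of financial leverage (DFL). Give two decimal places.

2.13

Annual interest charges come to $1,607,102.00.
Pre-tax preferred-dividend burden = $145,000 ÷ (1 − 0.29) = $204,225.35.
DFL = EBIT ÷ [EBIT − I − D_p/(1−t)] = $3,414,000 ÷ [$3,414,000 − $1,607,102.00 − $204,225.35] = $3,414,000 ÷ $1,602,672.65 = 2.1302.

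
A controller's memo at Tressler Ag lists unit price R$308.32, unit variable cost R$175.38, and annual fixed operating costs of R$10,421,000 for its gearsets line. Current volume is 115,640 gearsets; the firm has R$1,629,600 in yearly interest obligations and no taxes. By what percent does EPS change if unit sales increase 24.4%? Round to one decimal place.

Contribution at this volume is 115,640 × R$132.94 = R$15,373,181.60.
Subtracting fixed costs: EBIT = R$15,373,181.60 − R$10,421,000 = R$4,952,181.60.
Interest = R$1,629,600.00, so EBIT − I = R$3,322,581.60.
Degree of combined leverage = contribution ÷ (EBIT − I) = R$15,373,181.60 ÷ R$3,322,581.60 = 4.6269.
EPS therefore changes by 4.6269 × (+24.4%) = +112.9%.

+112.9%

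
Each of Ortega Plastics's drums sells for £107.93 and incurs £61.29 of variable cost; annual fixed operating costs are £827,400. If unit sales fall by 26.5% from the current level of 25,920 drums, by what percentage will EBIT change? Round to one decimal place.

-84.0%

At 25,920 units, contribution = 25,920 × £46.64 = £1,208,908.80.
Subtracting fixed costs: EBIT = £1,208,908.80 − £827,400 = £381,508.80.
Degree of operating leverage = £1,208,908.80 / £381,508.80 = 3.1688.
Operating income changes by 3.1688 × -26.5% = -84.0%.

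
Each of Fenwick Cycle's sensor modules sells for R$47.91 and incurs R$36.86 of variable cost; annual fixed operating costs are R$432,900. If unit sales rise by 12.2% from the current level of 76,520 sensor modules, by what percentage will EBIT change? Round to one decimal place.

Total contribution margin = 76,520 × R$11.05 = R$845,546.00.
Operating income = contribution − fixed costs = R$845,546.00 − R$432,900 = R$412,646.00.
Degree of operating leverage = R$845,546.00 / R$412,646.00 = 2.0491.
So EBIT moves 2.0491 × (+12.2%) = +25.0%.

+25.0%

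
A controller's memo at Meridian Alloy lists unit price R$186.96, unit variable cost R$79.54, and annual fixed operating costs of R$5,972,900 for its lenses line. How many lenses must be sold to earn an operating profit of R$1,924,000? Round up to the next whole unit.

Each unit contributes R$186.96 − R$79.54 = R$107.42.
Units = (FC + target) / CM = (R$5,972,900 + R$1,924,000) / R$107.42 = 73,514.24, so 73,515 lenses.

73,515 lenses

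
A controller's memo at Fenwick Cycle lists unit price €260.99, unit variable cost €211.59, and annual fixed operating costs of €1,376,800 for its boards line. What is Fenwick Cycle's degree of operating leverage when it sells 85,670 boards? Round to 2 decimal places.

1.48

Total contribution margin = 85,670 × €49.40 = €4,232,098.00.
EBIT = €4,232,098.00 − €1,376,800 = €2,855,298.00.
DOL = contribution ÷ EBIT = €4,232,098.00 ÷ €2,855,298.00 = 1.4822.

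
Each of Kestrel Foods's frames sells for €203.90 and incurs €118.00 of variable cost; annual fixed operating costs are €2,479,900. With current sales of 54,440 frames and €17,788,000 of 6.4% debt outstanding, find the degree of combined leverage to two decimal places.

Total contribution margin = 54,440 × €85.90 = €4,676,396.00.
EBIT = €4,676,396.00 − €2,479,900 = €2,196,496.00. Interest = €1,138,432.00.
DOL = €4,676,396.00 ÷ €2,196,496.00 = 2.1290; DFL = €2,196,496.00 ÷ €1,058,064.00 = 2.0760.
Combined leverage = 2.1290 × 2.0760 = 4.4198.

4.42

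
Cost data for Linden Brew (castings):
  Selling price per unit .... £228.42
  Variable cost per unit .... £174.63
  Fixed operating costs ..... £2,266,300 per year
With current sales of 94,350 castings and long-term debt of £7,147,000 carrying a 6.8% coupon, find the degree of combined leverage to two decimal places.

At 94,350 units, contribution = 94,350 × £53.79 = £5,075,086.50.
EBIT = £5,075,086.50 − £2,266,300 = £2,808,786.50. Interest = £485,996.00, so EBIT − I = £2,322,790.50.
DCL = contribution ÷ (EBIT − I) = £5,075,086.50 ÷ £2,322,790.50 = 2.1849.

2.18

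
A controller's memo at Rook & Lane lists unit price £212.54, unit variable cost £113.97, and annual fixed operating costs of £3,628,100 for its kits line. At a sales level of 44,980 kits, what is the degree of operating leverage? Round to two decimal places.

5.50

Total contribution margin = 44,980 × £98.57 = £4,433,678.60.
Subtracting fixed costs: EBIT = £4,433,678.60 − £3,628,100 = £805,578.60.
DOL = contribution ÷ EBIT = £4,433,678.60 ÷ £805,578.60 = 5.5037.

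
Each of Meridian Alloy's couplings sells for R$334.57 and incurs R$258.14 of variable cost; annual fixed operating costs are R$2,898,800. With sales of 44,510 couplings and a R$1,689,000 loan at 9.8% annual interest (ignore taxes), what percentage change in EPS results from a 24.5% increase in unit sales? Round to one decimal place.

Contribution at this volume is 44,510 × R$76.43 = R$3,401,899.30.
Operating income = contribution − fixed costs = R$3,401,899.30 − R$2,898,800 = R$503,099.30.
Interest = R$165,522.00, so EBIT − I = R$337,577.30.
DCL = total CM / (EBIT − I) = R$3,401,899.30 / R$337,577.30 = 10.0774.
%ΔEPS = DCL × %ΔSales = 10.0774 × +24.5% = +246.9%.

+246.9%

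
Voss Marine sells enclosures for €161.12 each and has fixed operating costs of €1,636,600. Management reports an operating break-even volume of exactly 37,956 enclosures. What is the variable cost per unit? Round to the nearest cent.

Contribution per unit must be FC / Q = €1,636,600 / 37,956 = €43.1183.
Variable cost per unit = €161.12 − €43.1183 = €118.00.

€118.00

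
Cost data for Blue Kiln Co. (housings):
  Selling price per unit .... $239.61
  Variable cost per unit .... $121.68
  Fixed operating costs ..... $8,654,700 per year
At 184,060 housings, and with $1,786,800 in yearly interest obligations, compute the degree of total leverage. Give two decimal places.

1.93

Total contribution margin = 184,060 × $117.93 = $21,706,195.80.
Subtracting fixed costs: EBIT = $21,706,195.80 − $8,654,700 = $13,051,495.80. Interest = $1,786,800.00, so EBIT − I = $11,264,695.80.
DCL = contribution ÷ (EBIT − I) = $21,706,195.80 ÷ $11,264,695.80 = 1.9269.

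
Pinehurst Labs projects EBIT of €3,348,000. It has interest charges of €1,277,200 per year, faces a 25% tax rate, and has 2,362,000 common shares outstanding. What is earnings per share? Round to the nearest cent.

€0.66

Interest = €1,277,200.00, so EBT = €3,348,000 − €1,277,200.00 = €2,070,800.00.
Net income = €2,070,800.00 × (1 − 0.25) = €1,553,100.00.
Per share: €1,553,100.00 / 2,362,000 shares = €0.66.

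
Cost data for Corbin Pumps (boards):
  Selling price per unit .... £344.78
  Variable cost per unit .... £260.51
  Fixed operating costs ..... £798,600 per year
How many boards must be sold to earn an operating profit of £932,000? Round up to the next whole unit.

20,537 boards

Unit CM = price − variable cost = £344.78 − £260.51 = £84.27.
Units = (FC + target) / CM = (£798,600 + £932,000) / £84.27 = 20,536.37, so 20,537 boards.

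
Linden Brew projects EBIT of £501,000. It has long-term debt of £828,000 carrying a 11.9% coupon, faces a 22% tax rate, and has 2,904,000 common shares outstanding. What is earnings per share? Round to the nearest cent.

£0.11

Interest = £98,532.00, so EBT = £501,000 − £98,532.00 = £402,468.00.
After tax at 22%: net income = £402,468.00 × 0.78 = £313,925.04.
EPS = £313,925.04 ÷ 2,904,000 = £0.11.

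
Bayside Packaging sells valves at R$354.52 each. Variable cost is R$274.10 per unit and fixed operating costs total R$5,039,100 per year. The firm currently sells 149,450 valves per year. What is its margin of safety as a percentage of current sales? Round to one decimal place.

58.1%

Contribution margin per unit = R$354.52 − R$274.10 = R$80.42. Break-even units = R$5,039,100 ÷ R$80.42 = 62,659.79; break-even revenue = 62,659.79 × R$354.52 = R$22,214,147.38.
Current sales = 149,450 × R$354.52 = R$52,983,014.00.
Margin of safety = (R$52,983,014.00 − R$22,214,147.38) ÷ R$52,983,014.00 = 58.1%.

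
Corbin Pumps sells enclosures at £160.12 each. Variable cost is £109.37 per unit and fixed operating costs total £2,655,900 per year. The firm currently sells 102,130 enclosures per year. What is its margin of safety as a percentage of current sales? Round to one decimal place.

48.8%

Each unit contributes £160.12 − £109.37 = £50.75. Break-even units = £2,655,900 ÷ £50.75 = 52,333.00; break-even revenue = 52,333.00 × £160.12 = £8,379,560.75.
Actual sales revenue = 102,130 × £160.12 = £16,353,055.60.
Margin of safety = (£16,353,055.60 − £8,379,560.75) ÷ £16,353,055.60 = 48.8%.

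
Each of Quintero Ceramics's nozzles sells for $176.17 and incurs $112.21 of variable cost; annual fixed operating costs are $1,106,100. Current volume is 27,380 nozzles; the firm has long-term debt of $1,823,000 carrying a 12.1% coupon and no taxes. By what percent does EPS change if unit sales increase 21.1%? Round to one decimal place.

+87.0%

At 27,380 units, contribution = 27,380 × $63.96 = $1,751,224.80.
Operating income = contribution − fixed costs = $1,751,224.80 − $1,106,100 = $645,124.80.
After interest of $220,583.00, pre-tax earnings = $424,541.80.
DCL = total CM / (EBIT − I) = $1,751,224.80 / $424,541.80 = 4.1250.
EPS therefore changes by 4.1250 × (+21.1%) = +87.0%.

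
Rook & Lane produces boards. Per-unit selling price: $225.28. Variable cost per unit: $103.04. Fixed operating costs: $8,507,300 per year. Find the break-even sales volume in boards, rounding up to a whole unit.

Each unit contributes $225.28 − $103.04 = $122.24.
Units to break even: $8,507,300 ÷ $122.24 = 69,595.06, rounded up to 69,596.

69,596 boards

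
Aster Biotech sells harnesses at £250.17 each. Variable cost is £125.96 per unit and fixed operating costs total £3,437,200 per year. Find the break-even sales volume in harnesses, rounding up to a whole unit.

Each unit contributes £250.17 − £125.96 = £124.21.
Units to break even: £3,437,200 ÷ £124.21 = 27,672.49, rounded up to 27,673.

27,673 harnesses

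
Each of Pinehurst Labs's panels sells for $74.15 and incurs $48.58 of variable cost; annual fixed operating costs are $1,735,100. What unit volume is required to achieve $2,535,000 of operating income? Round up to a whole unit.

166,997 panels

Unit CM = price − variable cost = $74.15 − $48.58 = $25.57.
Units = (FC + target) / CM = ($1,735,100 + $2,535,000) / $25.57 = 166,996.48, so 166,997 panels.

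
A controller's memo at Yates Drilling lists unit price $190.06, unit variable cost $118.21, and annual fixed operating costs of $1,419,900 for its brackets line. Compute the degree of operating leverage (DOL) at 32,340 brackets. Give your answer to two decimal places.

At 32,340 units, contribution = 32,340 × $71.85 = $2,323,629.00.
Operating income = contribution − fixed costs = $2,323,629.00 − $1,419,900 = $903,729.00.
DOL = contribution ÷ EBIT = $2,323,629.00 ÷ $903,729.00 = 2.5712.

2.57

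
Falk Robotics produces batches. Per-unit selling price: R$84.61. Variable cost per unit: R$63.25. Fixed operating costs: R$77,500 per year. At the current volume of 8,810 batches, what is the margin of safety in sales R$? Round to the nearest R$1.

R$438,426

Contribution margin per unit = R$84.61 − R$63.25 = R$21.36. Break-even units = R$77,500 ÷ R$21.36 = 3,628.28; break-even revenue = 3,628.28 × R$84.61 = R$306,988.53.
Current sales = 8,810 × R$84.61 = R$745,414.10.
Margin of safety = R$745,414.10 − R$306,988.53 = R$438,426.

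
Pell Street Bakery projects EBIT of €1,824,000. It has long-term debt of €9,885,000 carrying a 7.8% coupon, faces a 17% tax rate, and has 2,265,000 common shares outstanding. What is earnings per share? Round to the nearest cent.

Interest = €771,030.00, so EBT = €1,824,000 − €771,030.00 = €1,052,970.00.
Net income = €1,052,970.00 × (1 − 0.17) = €873,965.10.
EPS = €873,965.10 ÷ 2,265,000 = €0.39.

€0.39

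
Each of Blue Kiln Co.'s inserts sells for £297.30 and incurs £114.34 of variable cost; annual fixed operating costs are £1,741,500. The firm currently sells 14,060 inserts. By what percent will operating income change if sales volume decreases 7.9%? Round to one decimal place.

Total contribution margin = 14,060 × £182.96 = £2,572,417.60.
EBIT = £2,572,417.60 − £1,741,500 = £830,917.60.
Degree of operating leverage = £2,572,417.60 / £830,917.60 = 3.0959.
%ΔEBIT = DOL × %ΔSales = 3.0959 × -7.9% = -24.5%.

-24.5%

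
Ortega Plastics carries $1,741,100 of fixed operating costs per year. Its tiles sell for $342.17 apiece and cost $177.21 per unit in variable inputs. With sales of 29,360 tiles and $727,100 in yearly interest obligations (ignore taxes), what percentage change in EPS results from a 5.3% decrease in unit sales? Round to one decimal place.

Contribution at this volume is 29,360 × $164.96 = $4,843,225.60.
EBIT = $4,843,225.60 − $1,741,100 = $3,102,125.60.
After interest of $727,100.00, pre-tax earnings = $2,375,025.60.
Degree of combined leverage = contribution ÷ (EBIT − I) = $4,843,225.60 ÷ $2,375,025.60 = 2.0392.
%ΔEPS = DCL × %ΔSales = 2.0392 × -5.3% = -10.8%.

-10.8%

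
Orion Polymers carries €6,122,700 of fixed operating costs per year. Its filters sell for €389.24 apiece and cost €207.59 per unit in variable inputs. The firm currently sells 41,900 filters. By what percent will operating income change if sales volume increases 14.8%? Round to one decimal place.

+75.7%

Total contribution margin = 41,900 × €181.65 = €7,611,135.00.
EBIT = €7,611,135.00 − €6,122,700 = €1,488,435.00.
Degree of operating leverage = €7,611,135.00 / €1,488,435.00 = 5.1135.
So EBIT moves 5.1135 × (+14.8%) = +75.7%.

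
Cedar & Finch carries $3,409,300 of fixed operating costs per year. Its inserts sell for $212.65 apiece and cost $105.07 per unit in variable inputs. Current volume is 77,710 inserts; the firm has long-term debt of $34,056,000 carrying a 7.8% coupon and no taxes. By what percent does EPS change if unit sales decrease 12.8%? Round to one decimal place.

Total contribution margin = 77,710 × $107.58 = $8,360,041.80.
Subtracting fixed costs: EBIT = $8,360,041.80 − $3,409,300 = $4,950,741.80.
After interest of $2,656,368.00, pre-tax earnings = $2,294,373.80.
DCL = total CM / (EBIT − I) = $8,360,041.80 / $2,294,373.80 = 3.6437.
EPS therefore changes by 3.6437 × (-12.8%) = -46.6%.

-46.6%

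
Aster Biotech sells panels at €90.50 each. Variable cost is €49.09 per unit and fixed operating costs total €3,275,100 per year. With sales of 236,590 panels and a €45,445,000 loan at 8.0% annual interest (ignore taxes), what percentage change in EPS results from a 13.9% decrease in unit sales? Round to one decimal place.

At 236,590 units, contribution = 236,590 × €41.41 = €9,797,191.90.
Operating income = contribution − fixed costs = €9,797,191.90 − €3,275,100 = €6,522,091.90.
After interest of €3,635,600.00, pre-tax earnings = €2,886,491.90.
DCL = total CM / (EBIT − I) = €9,797,191.90 / €2,886,491.90 = 3.3942.
EPS therefore changes by 3.3942 × (-13.9%) = -47.2%.

-47.2%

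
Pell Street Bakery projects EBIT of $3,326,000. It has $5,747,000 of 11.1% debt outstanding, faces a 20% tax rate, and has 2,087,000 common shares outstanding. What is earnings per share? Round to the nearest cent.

Interest = $637,917.00, so EBT = $3,326,000 − $637,917.00 = $2,688,083.00.
Net income = $2,688,083.00 × (1 − 0.20) = $2,150,466.40.
EPS = $2,150,466.40 ÷ 2,087,000 = $1.03.

$1.03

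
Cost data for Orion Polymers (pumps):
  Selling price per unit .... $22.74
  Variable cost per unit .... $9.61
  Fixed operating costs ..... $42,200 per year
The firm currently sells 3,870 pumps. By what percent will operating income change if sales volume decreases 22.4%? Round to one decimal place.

Total contribution margin = 3,870 × $13.13 = $50,813.10.
Subtracting fixed costs: EBIT = $50,813.10 − $42,200 = $8,613.10.
Degree of operating leverage = $50,813.10 / $8,613.10 = 5.8995.
So EBIT moves 5.8995 × (-22.4%) = -132.1%.

-132.1%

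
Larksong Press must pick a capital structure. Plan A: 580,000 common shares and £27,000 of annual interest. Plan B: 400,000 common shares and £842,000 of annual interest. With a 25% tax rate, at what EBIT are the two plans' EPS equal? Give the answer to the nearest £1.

At indifference, (EBIT − 27,000)(1 − t)/580,000 = (EBIT − 842,000)(1 − t)/400,000.
Cancelling (1 − t) and cross-multiplying: 400,000·(EBIT − 27,000) = 580,000·(EBIT − 842,000).
Solving, EBIT = (842,000·580,000 − 27,000·400,000) / (580,000 − 400,000) = 477,560,000,000 / 180,000 = 2,653,111.11.

£2,653,111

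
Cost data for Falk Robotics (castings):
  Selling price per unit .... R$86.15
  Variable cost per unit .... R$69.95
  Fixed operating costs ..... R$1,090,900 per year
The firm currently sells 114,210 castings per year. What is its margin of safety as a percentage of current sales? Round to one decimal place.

41.0%

Unit CM = price − variable cost = R$86.15 − R$69.95 = R$16.20. Break-even units = R$1,090,900 ÷ R$16.20 = 67,339.51; break-even revenue = 67,339.51 × R$86.15 = R$5,801,298.46.
Current sales = 114,210 × R$86.15 = R$9,839,191.50.
Margin of safety = (R$9,839,191.50 − R$5,801,298.46) ÷ R$9,839,191.50 = 41.0%.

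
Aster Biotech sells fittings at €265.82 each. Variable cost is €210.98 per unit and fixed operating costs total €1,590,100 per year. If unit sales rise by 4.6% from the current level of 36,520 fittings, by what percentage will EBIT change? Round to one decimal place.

Total contribution margin = 36,520 × €54.84 = €2,002,756.80.
Subtracting fixed costs: EBIT = €2,002,756.80 − €1,590,100 = €412,656.80.
Degree of operating leverage = €2,002,756.80 / €412,656.80 = 4.8533.
Operating income changes by 4.8533 × +4.6% = +22.3%.

+22.3%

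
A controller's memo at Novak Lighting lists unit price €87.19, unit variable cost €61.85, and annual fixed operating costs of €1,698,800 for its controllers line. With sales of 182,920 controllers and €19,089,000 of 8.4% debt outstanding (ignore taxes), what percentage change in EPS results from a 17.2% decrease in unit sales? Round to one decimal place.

Total contribution margin = 182,920 × €25.34 = €4,635,192.80.
EBIT = €4,635,192.80 − €1,698,800 = €2,936,392.80.
After interest of €1,603,476.00, pre-tax earnings = €1,332,916.80.
DCL = total CM / (EBIT − I) = €4,635,192.80 / €1,332,916.80 = 3.4775.
EPS therefore changes by 3.4775 × (-17.2%) = -59.8%.

-59.8%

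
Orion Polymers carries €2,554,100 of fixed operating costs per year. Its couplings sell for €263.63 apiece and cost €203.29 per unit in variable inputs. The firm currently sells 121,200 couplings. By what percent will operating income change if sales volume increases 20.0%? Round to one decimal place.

Total contribution margin = 121,200 × €60.34 = €7,313,208.00.
Operating income = contribution − fixed costs = €7,313,208.00 − €2,554,100 = €4,759,108.00.
So DOL = total CM / EBIT = €7,313,208.00 / €4,759,108.00 = 1.5367.
So EBIT moves 1.5367 × (+20.0%) = +30.7%.

+30.7%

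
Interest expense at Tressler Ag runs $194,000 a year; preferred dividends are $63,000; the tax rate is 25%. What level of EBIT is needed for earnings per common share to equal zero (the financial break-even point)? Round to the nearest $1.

Preferred dividends are paid after tax, so their pre-tax equivalent is $63,000 ÷ (1 − 0.25) = $84,000.00.
EPS = 0 when EBIT covers interest plus the pre-tax preferred burden: $194,000 + $84,000.00 = $278,000.00.

$278,000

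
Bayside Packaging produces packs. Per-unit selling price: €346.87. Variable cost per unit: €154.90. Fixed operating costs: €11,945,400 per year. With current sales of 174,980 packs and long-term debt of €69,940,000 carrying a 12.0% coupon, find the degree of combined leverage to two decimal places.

2.53

Contribution at this volume is 174,980 × €191.97 = €33,590,910.60.
Subtracting fixed costs: EBIT = €33,590,910.60 − €11,945,400 = €21,645,510.60. Interest = €8,392,800.00.
DOL = €33,590,910.60 ÷ €21,645,510.60 = 1.5519; DFL = €21,645,510.60 ÷ €13,252,710.60 = 1.6333.
Combined leverage = 1.5519 × 1.6333 = 2.5347.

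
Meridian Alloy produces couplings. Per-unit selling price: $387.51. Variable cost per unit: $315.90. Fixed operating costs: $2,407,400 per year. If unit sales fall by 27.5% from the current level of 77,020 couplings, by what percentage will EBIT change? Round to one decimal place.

At 77,020 units, contribution = 77,020 × $71.61 = $5,515,402.20.
EBIT = $5,515,402.20 − $2,407,400 = $3,108,002.20.
DOL = contribution ÷ EBIT = $5,515,402.20 ÷ $3,108,002.20 = 1.7746.
Operating income changes by 1.7746 × -27.5% = -48.8%.

-48.8%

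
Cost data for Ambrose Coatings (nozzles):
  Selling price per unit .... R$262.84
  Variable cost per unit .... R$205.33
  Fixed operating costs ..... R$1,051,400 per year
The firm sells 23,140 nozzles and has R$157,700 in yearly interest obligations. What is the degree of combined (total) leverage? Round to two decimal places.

Contribution at this volume is 23,140 × R$57.51 = R$1,330,781.40.
Subtracting fixed costs: EBIT = R$1,330,781.40 − R$1,051,400 = R$279,381.40. Interest = R$157,700.00, so EBIT − I = R$121,681.40.
DCL = contribution ÷ (EBIT − I) = R$1,330,781.40 ÷ R$121,681.40 = 10.9366.

10.94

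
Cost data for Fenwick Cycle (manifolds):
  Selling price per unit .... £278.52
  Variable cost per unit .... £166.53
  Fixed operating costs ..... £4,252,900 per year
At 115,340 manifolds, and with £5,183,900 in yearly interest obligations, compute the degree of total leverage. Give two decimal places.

3.71

At 115,340 units, contribution = 115,340 × £111.99 = £12,916,926.60.
Subtracting fixed costs: EBIT = £12,916,926.60 − £4,252,900 = £8,664,026.60. Interest = £5,183,900.00, so EBIT − I = £3,480,126.60.
DCL = contribution ÷ (EBIT − I) = £12,916,926.60 ÷ £3,480,126.60 = 3.7116.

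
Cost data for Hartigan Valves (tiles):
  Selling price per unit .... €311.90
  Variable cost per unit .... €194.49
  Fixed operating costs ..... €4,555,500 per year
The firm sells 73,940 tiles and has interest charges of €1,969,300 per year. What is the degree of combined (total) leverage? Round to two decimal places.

4.03

Contribution at this volume is 73,940 × €117.41 = €8,681,295.40.
Operating income = contribution − fixed costs = €8,681,295.40 − €4,555,500 = €4,125,795.40. Interest = €1,969,300.00, so EBIT − I = €2,156,495.40.
DCL = contribution ÷ (EBIT − I) = €8,681,295.40 ÷ €2,156,495.40 = 4.0256.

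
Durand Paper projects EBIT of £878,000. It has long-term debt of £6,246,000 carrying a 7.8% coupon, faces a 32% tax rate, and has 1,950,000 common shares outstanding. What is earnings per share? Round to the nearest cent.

£0.14

Pre-tax income = £878,000 − £487,188.00 = £390,812.00.
Net income = £390,812.00 × (1 − 0.32) = £265,752.16.
EPS = £265,752.16 ÷ 1,950,000 = £0.14.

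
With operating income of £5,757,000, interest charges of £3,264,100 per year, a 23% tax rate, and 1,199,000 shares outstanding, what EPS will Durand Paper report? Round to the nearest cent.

Interest = £3,264,100.00, so EBT = £5,757,000 − £3,264,100.00 = £2,492,900.00.
After tax at 23%: net income = £2,492,900.00 × 0.77 = £1,919,533.00.
Per share: £1,919,533.00 / 1,199,000 shares = £1.60.

£1.60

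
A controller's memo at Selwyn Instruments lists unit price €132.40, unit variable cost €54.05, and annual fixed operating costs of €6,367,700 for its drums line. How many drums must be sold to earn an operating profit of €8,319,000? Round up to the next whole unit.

187,450 drums

Unit CM = price − variable cost = €132.40 − €54.05 = €78.35.
Required volume = (fixed costs + target profit) ÷ CM = (€6,367,700 + €8,319,000) ÷ €78.35 = 187,449.90, so 187,450 drums.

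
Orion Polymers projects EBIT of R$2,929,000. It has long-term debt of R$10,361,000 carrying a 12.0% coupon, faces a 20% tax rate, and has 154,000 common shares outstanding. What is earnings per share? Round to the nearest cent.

R$8.76

Pre-tax income = R$2,929,000 − R$1,243,320.00 = R$1,685,680.00.
After tax at 20%: net income = R$1,685,680.00 × 0.80 = R$1,348,544.00.
EPS = R$1,348,544.00 ÷ 154,000 = R$8.76.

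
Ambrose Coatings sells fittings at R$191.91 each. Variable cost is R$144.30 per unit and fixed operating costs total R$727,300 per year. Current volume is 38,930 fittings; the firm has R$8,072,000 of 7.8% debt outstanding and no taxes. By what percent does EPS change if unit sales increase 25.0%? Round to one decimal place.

+93.3%

Total contribution margin = 38,930 × R$47.61 = R$1,853,457.30.
Operating income = contribution − fixed costs = R$1,853,457.30 − R$727,300 = R$1,126,157.30.
Interest = R$629,616.00, so EBIT − I = R$496,541.30.
Degree of combined leverage = contribution ÷ (EBIT − I) = R$1,853,457.30 ÷ R$496,541.30 = 3.7327.
%ΔEPS = DCL × %ΔSales = 3.7327 × +25.0% = +93.3%.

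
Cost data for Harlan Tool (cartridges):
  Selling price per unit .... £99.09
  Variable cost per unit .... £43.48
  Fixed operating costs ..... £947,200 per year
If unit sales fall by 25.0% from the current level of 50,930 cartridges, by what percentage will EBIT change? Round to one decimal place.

-37.6%

Contribution at this volume is 50,930 × £55.61 = £2,832,217.30.
EBIT = £2,832,217.30 − £947,200 = £1,885,017.30.
Degree of operating leverage = £2,832,217.30 / £1,885,017.30 = 1.5025.
%ΔEBIT = DOL × %ΔSales = 1.5025 × -25.0% = -37.6%.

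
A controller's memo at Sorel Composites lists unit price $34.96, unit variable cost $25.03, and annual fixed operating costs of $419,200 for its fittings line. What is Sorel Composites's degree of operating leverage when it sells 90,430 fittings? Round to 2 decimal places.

1.88

Total contribution margin = 90,430 × $9.93 = $897,969.90.
Operating income = contribution − fixed costs = $897,969.90 − $419,200 = $478,769.90.
Degree of operating leverage = $897,969.90 / $478,769.90 = 1.8756.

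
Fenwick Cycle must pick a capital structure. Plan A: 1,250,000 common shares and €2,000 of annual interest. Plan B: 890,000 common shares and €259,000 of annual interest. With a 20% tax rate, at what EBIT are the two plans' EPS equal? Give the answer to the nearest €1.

At indifference, (EBIT − 2,000)(1 − t)/1,250,000 = (EBIT − 259,000)(1 − t)/890,000.
Cancelling (1 − t) and cross-multiplying: 890,000·(EBIT − 2,000) = 1,250,000·(EBIT − 259,000).
EBIT × (1,250,000 − 890,000) = 259,000 × 1,250,000 − 2,000 × 890,000 = 321,970,000,000, so EBIT = 321,970,000,000 ÷ 360,000 = 894,361.11.

€894,361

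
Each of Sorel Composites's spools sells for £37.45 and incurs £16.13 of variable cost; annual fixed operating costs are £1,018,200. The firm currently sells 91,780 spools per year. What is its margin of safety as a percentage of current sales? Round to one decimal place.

48.0%

Each unit contributes £37.45 − £16.13 = £21.32. Break-even units = £1,018,200 ÷ £21.32 = 47,757.97; break-even revenue = 47,757.97 × £37.45 = £1,788,536.12.
Actual sales revenue = 91,780 × £37.45 = £3,437,161.00.
Margin of safety = (£3,437,161.00 − £1,788,536.12) ÷ £3,437,161.00 = 48.0%.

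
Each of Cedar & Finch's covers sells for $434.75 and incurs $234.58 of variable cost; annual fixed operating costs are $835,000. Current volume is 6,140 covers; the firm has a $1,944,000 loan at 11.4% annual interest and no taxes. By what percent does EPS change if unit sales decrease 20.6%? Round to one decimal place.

-146.8%

At 6,140 units, contribution = 6,140 × $200.17 = $1,229,043.80.
Operating income = contribution − fixed costs = $1,229,043.80 − $835,000 = $394,043.80.
After interest of $221,616.00, pre-tax earnings = $172,427.80.
Degree of combined leverage = contribution ÷ (EBIT − I) = $1,229,043.80 ÷ $172,427.80 = 7.1279.
%ΔEPS = DCL × %ΔSales = 7.1279 × -20.6% = -146.8%.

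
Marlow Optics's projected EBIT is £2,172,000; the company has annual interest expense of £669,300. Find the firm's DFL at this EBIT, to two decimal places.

1.45

Interest = £669,300.00.
DFL = EBIT ÷ (EBIT − I) = £2,172,000 ÷ (£2,172,000 − £669,300.00) = £2,172,000 ÷ £1,502,700.00 = 1.4454.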